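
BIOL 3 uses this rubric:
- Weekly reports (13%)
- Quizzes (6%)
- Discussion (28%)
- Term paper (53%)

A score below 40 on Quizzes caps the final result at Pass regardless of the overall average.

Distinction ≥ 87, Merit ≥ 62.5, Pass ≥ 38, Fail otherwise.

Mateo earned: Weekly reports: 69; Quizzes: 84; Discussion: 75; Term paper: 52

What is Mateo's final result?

Merit

Quizzes score 84 ≥ 40: minimum met.
Weighted total:
  Weekly reports 69 × 0.13 = 8.97
  Quizzes 84 × 0.06 = 5.04
  Discussion 75 × 0.28 = 21
  Term paper 52 × 0.53 = 27.56
Sum = 62.57
62.57 is ≥ 62.5 and < 87 → Merit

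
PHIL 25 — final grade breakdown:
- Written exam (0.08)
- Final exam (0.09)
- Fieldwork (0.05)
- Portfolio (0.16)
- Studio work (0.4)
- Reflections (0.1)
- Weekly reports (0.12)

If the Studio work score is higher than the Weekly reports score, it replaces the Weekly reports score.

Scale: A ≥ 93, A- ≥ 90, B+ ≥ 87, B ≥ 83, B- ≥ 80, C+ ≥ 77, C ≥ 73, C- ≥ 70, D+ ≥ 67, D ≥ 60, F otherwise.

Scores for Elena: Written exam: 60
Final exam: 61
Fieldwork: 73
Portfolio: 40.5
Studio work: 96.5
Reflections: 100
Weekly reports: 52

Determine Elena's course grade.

Studio work (96.5) > Weekly reports (52), so Weekly reports counts as 96.5.
Weighted total:
  Written exam 60 × 0.08 = 4.8
  Final exam 61 × 0.09 = 5.49
  Fieldwork 73 × 0.05 = 3.65
  Portfolio 40.5 × 0.16 = 6.48
  Studio work 96.5 × 0.4 = 38.6
  Reflections 100 × 0.1 = 10
  Weekly reports 96.5 × 0.12 = 11.58
Sum = 80.6
80.6 is ≥ 80 and < 83 → B-

B-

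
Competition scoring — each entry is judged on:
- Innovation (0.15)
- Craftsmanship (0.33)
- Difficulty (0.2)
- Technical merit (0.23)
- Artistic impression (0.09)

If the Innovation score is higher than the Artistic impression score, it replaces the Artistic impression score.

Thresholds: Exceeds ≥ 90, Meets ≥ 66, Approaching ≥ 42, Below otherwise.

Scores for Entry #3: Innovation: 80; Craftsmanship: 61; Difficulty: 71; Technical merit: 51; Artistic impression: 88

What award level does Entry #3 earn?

Innovation (80) ≤ Artistic impression (88), so Artistic impression stays at 88.
Weighted total:
  Innovation 80 × 0.15 = 12
  Craftsmanship 61 × 0.33 = 20.13
  Difficulty 71 × 0.2 = 14.2
  Technical merit 51 × 0.23 = 11.73
  Artistic impression 88 × 0.09 = 7.92
Sum = 65.98
65.98 is ≥ 42 and < 66 → Approaching

Approaching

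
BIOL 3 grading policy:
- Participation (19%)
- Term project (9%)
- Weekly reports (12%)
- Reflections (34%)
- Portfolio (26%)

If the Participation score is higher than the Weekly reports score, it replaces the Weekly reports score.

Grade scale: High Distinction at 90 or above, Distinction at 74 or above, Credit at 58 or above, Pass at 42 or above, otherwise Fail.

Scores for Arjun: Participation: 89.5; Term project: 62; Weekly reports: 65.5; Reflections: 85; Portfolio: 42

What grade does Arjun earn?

Participation (89.5) > Weekly reports (65.5), so Weekly reports counts as 89.5.
Weighted total:
  Participation 89.5 × 0.19 = 17.005
  Term project 62 × 0.09 = 5.58
  Weekly reports 89.5 × 0.12 = 10.74
  Reflections 85 × 0.34 = 28.9
  Portfolio 42 × 0.26 = 10.92
Sum = 73.145
73.145 is ≥ 58 and < 74 → Credit

Credit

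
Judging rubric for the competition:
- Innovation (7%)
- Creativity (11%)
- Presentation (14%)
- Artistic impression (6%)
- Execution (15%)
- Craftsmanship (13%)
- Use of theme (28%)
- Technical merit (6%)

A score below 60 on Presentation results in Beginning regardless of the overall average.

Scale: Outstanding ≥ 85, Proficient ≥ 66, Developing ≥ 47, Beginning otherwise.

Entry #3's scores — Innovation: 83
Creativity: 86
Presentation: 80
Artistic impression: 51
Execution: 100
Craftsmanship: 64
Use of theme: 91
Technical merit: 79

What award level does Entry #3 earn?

Presentation score 80 ≥ 60: minimum met.
Weighted total:
  Innovation 83 × 0.07 = 5.81
  Creativity 86 × 0.11 = 9.46
  Presentation 80 × 0.14 = 11.2
  Artistic impression 51 × 0.06 = 3.06
  Execution 100 × 0.15 = 15
  Craftsmanship 64 × 0.13 = 8.32
  Use of theme 91 × 0.28 = 25.48
  Technical merit 79 × 0.06 = 4.74
Sum = 83.07
83.07 is ≥ 66 and < 85 → Proficient

Proficient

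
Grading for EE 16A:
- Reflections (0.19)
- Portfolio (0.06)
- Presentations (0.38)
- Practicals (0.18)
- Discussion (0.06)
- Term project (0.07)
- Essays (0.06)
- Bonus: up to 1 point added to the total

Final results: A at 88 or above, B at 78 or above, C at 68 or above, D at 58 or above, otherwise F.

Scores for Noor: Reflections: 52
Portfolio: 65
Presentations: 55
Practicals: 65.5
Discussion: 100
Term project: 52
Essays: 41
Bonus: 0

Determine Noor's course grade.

D

Weighted total:
  Reflections 52 × 0.19 = 9.88
  Portfolio 65 × 0.06 = 3.9
  Presentations 55 × 0.38 = 20.9
  Practicals 65.5 × 0.18 = 11.79
  Discussion 100 × 0.06 = 6
  Term project 52 × 0.07 = 3.64
  Essays 41 × 0.06 = 2.46
Sum = 58.57
Bonus: 58.57 + 0 = 58.57
58.57 is ≥ 58 and < 68 → D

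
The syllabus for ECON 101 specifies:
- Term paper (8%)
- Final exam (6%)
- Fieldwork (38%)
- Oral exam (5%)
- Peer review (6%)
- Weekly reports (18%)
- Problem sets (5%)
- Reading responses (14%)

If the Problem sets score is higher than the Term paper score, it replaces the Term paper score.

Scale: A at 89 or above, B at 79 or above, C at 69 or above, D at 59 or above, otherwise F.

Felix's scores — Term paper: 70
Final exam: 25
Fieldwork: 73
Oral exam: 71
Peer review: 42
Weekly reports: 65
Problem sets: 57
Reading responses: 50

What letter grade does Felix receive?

Problem sets (57) ≤ Term paper (70), so Term paper stays at 70.
Weighted total:
  Term paper 70 × 0.08 = 5.6
  Final exam 25 × 0.06 = 1.5
  Fieldwork 73 × 0.38 = 27.74
  Oral exam 71 × 0.05 = 3.55
  Peer review 42 × 0.06 = 2.52
  Weekly reports 65 × 0.18 = 11.7
  Problem sets 57 × 0.05 = 2.85
  Reading responses 50 × 0.14 = 7
Sum = 62.46
62.46 is ≥ 59 and < 69 → D

D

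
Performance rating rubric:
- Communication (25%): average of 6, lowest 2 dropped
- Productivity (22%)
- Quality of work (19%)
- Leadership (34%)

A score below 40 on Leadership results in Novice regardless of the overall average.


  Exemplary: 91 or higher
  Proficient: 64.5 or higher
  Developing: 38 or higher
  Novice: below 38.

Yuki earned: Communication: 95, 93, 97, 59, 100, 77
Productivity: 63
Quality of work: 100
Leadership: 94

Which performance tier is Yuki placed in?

Communication: drop 59, 77 → average of remaining 4 = 385/4 = 96.25
Leadership score 94 ≥ 40: minimum met.
Weighted total:
  Communication 96.25 × 0.25 = 24.0625
  Productivity 63 × 0.22 = 13.86
  Quality of work 100 × 0.19 = 19
  Leadership 94 × 0.34 = 31.96
Sum = 88.8825
88.8825 is ≥ 64.5 and < 91 → Proficient

Proficient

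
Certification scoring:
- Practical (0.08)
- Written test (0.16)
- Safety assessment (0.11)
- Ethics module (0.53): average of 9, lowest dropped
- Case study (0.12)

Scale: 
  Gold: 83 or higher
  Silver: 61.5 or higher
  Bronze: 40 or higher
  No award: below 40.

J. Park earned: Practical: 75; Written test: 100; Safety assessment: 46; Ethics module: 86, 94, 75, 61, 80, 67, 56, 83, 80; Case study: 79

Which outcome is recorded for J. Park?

Silver

Ethics module: drop 56 → average of remaining 8 = 626/8 = 78.25
Weighted total:
  Practical 75 × 0.08 = 6
  Written test 100 × 0.16 = 16
  Safety assessment 46 × 0.11 = 5.06
  Ethics module 78.25 × 0.53 = 41.4725
  Case study 79 × 0.12 = 9.48
Sum = 78.0125
78.0125 is ≥ 61.5 and < 83 → Silver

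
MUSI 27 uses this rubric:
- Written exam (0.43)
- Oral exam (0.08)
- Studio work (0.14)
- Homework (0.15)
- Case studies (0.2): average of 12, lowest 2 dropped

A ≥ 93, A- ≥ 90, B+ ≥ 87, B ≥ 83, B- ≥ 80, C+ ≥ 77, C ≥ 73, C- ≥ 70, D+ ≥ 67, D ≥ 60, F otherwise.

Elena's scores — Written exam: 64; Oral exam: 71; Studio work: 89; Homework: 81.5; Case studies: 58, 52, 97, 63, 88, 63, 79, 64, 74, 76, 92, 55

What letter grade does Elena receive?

C-

Case studies: drop 52, 55 → average of remaining 10 = 754/10 = 75.4
Weighted total:
  Written exam 64 × 0.43 = 27.52
  Oral exam 71 × 0.08 = 5.68
  Studio work 89 × 0.14 = 12.46
  Homework 81.5 × 0.15 = 12.225
  Case studies 75.4 × 0.2 = 15.08
Sum = 72.965
72.965 is ≥ 70 and < 73 → C-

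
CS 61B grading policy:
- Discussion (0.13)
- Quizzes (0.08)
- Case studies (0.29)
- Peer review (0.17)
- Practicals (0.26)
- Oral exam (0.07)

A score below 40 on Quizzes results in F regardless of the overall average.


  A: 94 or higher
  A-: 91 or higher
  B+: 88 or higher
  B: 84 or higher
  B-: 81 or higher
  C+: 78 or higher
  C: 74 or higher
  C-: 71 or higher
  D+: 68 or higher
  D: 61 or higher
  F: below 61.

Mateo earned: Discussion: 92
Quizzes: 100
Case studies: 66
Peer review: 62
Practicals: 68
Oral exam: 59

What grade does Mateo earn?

Quizzes score 100 ≥ 40: minimum met.
Weighted total:
  Discussion 92 × 0.13 = 11.96
  Quizzes 100 × 0.08 = 8
  Case studies 66 × 0.29 = 19.14
  Peer review 62 × 0.17 = 10.54
  Practicals 68 × 0.26 = 17.68
  Oral exam 59 × 0.07 = 4.13
Sum = 71.45
71.45 is ≥ 71 and < 74 → C-

C-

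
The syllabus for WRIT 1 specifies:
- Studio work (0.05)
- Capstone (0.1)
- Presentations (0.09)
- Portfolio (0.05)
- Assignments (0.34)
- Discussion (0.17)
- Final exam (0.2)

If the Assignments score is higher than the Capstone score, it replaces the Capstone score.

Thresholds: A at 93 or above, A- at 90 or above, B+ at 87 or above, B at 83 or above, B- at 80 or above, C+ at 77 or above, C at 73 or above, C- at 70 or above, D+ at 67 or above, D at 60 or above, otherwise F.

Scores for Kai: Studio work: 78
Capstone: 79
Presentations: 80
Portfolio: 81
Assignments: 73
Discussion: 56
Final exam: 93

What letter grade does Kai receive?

C

Assignments (73) ≤ Capstone (79), so Capstone stays at 79.
Weighted total:
  Studio work 78 × 0.05 = 3.9
  Capstone 79 × 0.1 = 7.9
  Presentations 80 × 0.09 = 7.2
  Portfolio 81 × 0.05 = 4.05
  Assignments 73 × 0.34 = 24.82
  Discussion 56 × 0.17 = 9.52
  Final exam 93 × 0.2 = 18.6
Sum = 75.99
75.99 is ≥ 73 and < 77 → C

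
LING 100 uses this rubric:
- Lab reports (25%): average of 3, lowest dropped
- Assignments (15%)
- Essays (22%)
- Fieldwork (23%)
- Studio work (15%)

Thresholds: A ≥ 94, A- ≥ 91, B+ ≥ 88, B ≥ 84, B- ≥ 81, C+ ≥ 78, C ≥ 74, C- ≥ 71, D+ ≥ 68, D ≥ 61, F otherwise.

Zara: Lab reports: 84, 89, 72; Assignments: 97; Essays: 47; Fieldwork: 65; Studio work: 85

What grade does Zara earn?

C

Lab reports: drop 72 → average of remaining 2 = 173/2 = 86.5
Weighted total:
  Lab reports 86.5 × 0.25 = 21.625
  Assignments 97 × 0.15 = 14.55
  Essays 47 × 0.22 = 10.34
  Fieldwork 65 × 0.23 = 14.95
  Studio work 85 × 0.15 = 12.75
Sum = 74.215
74.215 is ≥ 74 and < 78 → C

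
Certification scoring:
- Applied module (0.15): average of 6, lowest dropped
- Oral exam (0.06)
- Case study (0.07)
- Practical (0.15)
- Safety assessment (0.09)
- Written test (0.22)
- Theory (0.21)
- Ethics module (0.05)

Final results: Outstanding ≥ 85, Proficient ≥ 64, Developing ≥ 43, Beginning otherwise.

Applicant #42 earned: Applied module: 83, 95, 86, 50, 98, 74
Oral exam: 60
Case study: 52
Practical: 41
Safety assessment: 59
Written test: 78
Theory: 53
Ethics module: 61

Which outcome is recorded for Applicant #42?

Applied module: drop 50 → average of remaining 5 = 436/5 = 87.2
Weighted total:
  Applied module 87.2 × 0.15 = 13.08
  Oral exam 60 × 0.06 = 3.6
  Case study 52 × 0.07 = 3.64
  Practical 41 × 0.15 = 6.15
  Safety assessment 59 × 0.09 = 5.31
  Written test 78 × 0.22 = 17.16
  Theory 53 × 0.21 = 11.13
  Ethics module 61 × 0.05 = 3.05
Sum = 63.12
63.12 is ≥ 43 and < 64 → Developing

Developing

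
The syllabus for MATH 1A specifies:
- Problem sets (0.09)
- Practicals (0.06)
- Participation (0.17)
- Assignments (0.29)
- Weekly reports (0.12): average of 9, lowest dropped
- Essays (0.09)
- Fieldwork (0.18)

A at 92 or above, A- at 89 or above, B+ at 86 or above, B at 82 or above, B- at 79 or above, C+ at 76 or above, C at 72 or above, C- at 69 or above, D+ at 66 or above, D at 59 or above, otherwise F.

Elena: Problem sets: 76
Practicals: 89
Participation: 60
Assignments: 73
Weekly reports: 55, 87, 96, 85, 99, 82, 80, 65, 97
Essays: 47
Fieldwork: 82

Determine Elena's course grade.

C

Weekly reports: drop 55 → average of remaining 8 = 691/8 = 86.375
Weighted total:
  Problem sets 76 × 0.09 = 6.84
  Practicals 89 × 0.06 = 5.34
  Participation 60 × 0.17 = 10.2
  Assignments 73 × 0.29 = 21.17
  Weekly reports 86.375 × 0.12 = 10.365
  Essays 47 × 0.09 = 4.23
  Fieldwork 82 × 0.18 = 14.76
Sum = 72.905
72.905 is ≥ 72 and < 76 → C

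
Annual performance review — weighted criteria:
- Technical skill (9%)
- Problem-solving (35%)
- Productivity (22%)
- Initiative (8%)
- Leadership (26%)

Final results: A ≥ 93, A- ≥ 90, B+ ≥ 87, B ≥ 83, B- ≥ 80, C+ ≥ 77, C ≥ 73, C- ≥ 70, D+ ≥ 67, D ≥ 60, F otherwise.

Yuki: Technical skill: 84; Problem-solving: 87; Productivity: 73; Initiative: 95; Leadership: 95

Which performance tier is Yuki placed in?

Weighted total:
  Technical skill 84 × 0.09 = 7.56
  Problem-solving 87 × 0.35 = 30.45
  Productivity 73 × 0.22 = 16.06
  Initiative 95 × 0.08 = 7.6
  Leadership 95 × 0.26 = 24.7
Sum = 86.37
86.37 is ≥ 83 and < 87 → B

B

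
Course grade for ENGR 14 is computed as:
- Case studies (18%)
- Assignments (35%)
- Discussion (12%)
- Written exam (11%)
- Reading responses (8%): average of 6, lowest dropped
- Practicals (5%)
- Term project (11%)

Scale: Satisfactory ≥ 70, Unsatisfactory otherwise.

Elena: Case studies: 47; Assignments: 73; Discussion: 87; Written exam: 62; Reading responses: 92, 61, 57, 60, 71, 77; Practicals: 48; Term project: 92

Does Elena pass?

Reading responses: drop 57 → average of remaining 5 = 361/5 = 72.2
Weighted total:
  Case studies 47 × 0.18 = 8.46
  Assignments 73 × 0.35 = 25.55
  Discussion 87 × 0.12 = 10.44
  Written exam 62 × 0.11 = 6.82
  Reading responses 72.2 × 0.08 = 5.776
  Practicals 48 × 0.05 = 2.4
  Term project 92 × 0.11 = 10.12
Sum = 69.566
69.566 < 70 → Unsatisfactory

Unsatisfactory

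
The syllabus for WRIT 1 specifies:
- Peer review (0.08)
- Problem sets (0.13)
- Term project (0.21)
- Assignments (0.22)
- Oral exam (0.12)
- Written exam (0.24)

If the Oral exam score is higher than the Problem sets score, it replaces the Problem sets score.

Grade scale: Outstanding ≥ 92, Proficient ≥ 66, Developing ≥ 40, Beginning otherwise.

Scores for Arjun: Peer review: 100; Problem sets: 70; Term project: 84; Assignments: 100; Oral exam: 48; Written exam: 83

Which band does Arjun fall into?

Proficient

Oral exam (48) ≤ Problem sets (70), so Problem sets stays at 70.
Weighted total:
  Peer review 100 × 0.08 = 8
  Problem sets 70 × 0.13 = 9.1
  Term project 84 × 0.21 = 17.64
  Assignments 100 × 0.22 = 22
  Oral exam 48 × 0.12 = 5.76
  Written exam 83 × 0.24 = 19.92
Sum = 82.42
82.42 is ≥ 66 and < 92 → Proficient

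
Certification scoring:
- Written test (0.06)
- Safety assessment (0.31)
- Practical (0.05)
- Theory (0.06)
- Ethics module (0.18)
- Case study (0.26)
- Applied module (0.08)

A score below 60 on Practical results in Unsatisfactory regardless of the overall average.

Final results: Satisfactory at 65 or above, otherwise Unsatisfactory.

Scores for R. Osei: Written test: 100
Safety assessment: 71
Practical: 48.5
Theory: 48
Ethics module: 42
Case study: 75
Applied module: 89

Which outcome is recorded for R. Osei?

Unsatisfactory

Practical score 48.5 < 60: minimum not met.
Weighted total:
  Written test 100 × 0.06 = 6
  Safety assessment 71 × 0.31 = 22.01
  Practical 48.5 × 0.05 = 2.425
  Theory 48 × 0.06 = 2.88
  Ethics module 42 × 0.18 = 7.56
  Case study 75 × 0.26 = 19.5
  Applied module 89 × 0.08 = 7.12
Sum = 67.495
Because the Practical minimum was not met, the result is Unsatisfactory.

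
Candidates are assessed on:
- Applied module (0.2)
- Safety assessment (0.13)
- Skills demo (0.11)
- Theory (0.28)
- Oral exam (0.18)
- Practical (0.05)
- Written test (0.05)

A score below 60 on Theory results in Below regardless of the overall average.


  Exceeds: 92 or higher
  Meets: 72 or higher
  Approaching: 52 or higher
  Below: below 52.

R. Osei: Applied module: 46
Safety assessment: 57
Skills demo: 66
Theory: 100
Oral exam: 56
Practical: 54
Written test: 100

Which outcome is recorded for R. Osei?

Theory score 100 ≥ 60: minimum met.
Weighted total:
  Applied module 46 × 0.2 = 9.2
  Safety assessment 57 × 0.13 = 7.41
  Skills demo 66 × 0.11 = 7.26
  Theory 100 × 0.28 = 28
  Oral exam 56 × 0.18 = 10.08
  Practical 54 × 0.05 = 2.7
  Written test 100 × 0.05 = 5
Sum = 69.65
69.65 is ≥ 52 and < 72 → Approaching

Approaching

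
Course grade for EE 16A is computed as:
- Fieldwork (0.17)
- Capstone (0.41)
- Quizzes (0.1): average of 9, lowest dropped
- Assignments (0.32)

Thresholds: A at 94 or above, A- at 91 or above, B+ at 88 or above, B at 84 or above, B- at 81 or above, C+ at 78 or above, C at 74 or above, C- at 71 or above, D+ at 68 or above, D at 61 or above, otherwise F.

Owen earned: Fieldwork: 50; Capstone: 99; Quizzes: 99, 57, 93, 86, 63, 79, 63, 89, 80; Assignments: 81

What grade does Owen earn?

B-

Quizzes: drop 57 → average of remaining 8 = 652/8 = 81.5
Weighted total:
  Fieldwork 50 × 0.17 = 8.5
  Capstone 99 × 0.41 = 40.59
  Quizzes 81.5 × 0.1 = 8.15
  Assignments 81 × 0.32 = 25.92
Sum = 83.16
83.16 is ≥ 81 and < 84 → B-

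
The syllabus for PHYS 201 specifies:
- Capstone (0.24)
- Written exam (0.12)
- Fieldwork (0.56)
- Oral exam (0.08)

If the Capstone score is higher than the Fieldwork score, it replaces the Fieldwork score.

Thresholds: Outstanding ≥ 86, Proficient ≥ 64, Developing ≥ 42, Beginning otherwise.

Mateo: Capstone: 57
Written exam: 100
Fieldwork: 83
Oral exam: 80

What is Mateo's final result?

Proficient

Capstone (57) ≤ Fieldwork (83), so Fieldwork stays at 83.
Weighted total:
  Capstone 57 × 0.24 = 13.68
  Written exam 100 × 0.12 = 12
  Fieldwork 83 × 0.56 = 46.48
  Oral exam 80 × 0.08 = 6.4
Sum = 78.56
78.56 is ≥ 64 and < 86 → Proficient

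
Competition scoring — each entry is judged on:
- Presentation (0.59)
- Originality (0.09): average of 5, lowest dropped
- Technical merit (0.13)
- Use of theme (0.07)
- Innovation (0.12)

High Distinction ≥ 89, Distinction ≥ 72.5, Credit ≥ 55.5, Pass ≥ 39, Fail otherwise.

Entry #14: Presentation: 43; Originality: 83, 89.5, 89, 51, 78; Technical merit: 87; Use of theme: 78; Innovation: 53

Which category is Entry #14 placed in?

Originality: drop 51 → average of remaining 4 = 339.5/4 = 84.875
Weighted total:
  Presentation 43 × 0.59 = 25.37
  Originality 84.875 × 0.09 = 7.63875
  Technical merit 87 × 0.13 = 11.31
  Use of theme 78 × 0.07 = 5.46
  Innovation 53 × 0.12 = 6.36
Sum = 56.13875
56.13875 is ≥ 55.5 and < 72.5 → Credit

Credit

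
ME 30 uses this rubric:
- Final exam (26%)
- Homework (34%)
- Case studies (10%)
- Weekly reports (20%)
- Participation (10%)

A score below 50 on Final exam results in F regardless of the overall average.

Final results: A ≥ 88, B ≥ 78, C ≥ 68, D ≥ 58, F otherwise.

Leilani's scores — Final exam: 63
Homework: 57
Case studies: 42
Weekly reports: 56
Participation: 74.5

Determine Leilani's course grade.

D

Final exam score 63 ≥ 50: minimum met.
Weighted total:
  Final exam 63 × 0.26 = 16.38
  Homework 57 × 0.34 = 19.38
  Case studies 42 × 0.1 = 4.2
  Weekly reports 56 × 0.2 = 11.2
  Participation 74.5 × 0.1 = 7.45
Sum = 58.61
58.61 is ≥ 58 and < 68 → D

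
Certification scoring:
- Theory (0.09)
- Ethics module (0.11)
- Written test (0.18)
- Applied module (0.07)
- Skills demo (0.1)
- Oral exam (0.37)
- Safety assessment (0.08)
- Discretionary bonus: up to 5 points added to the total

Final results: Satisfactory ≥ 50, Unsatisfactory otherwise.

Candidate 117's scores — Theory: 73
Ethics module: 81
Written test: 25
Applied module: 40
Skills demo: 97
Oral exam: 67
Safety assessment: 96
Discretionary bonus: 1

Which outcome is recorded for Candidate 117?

Weighted total:
  Theory 73 × 0.09 = 6.57
  Ethics module 81 × 0.11 = 8.91
  Written test 25 × 0.18 = 4.5
  Applied module 40 × 0.07 = 2.8
  Skills demo 97 × 0.1 = 9.7
  Oral exam 67 × 0.37 = 24.79
  Safety assessment 96 × 0.08 = 7.68
Sum = 64.95
Discretionary bonus: 64.95 + 1 = 65.95
65.95 ≥ 50 → Satisfactory

Satisfactory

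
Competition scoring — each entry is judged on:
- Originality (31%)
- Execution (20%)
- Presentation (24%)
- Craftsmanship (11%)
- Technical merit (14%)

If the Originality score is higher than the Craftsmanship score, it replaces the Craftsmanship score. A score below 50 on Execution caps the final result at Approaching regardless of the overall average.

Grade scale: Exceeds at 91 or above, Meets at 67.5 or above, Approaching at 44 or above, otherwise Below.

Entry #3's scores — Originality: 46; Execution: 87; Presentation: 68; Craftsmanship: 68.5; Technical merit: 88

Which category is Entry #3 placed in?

Originality (46) ≤ Craftsmanship (68.5), so Craftsmanship stays at 68.5.
Execution score 87 ≥ 50: minimum met.
Weighted total:
  Originality 46 × 0.31 = 14.26
  Execution 87 × 0.2 = 17.4
  Presentation 68 × 0.24 = 16.32
  Craftsmanship 68.5 × 0.11 = 7.535
  Technical merit 88 × 0.14 = 12.32
Sum = 67.835
67.835 is ≥ 67.5 and < 91 → Meets

Meets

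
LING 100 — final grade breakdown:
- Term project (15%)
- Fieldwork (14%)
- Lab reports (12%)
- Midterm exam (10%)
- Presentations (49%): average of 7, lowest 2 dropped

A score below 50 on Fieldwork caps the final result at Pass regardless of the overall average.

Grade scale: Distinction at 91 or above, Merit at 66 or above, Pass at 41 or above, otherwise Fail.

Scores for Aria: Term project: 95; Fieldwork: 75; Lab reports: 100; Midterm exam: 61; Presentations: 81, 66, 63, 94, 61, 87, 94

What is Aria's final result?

Presentations: drop 61, 63 → average of remaining 5 = 422/5 = 84.4
Fieldwork score 75 ≥ 50: minimum met.
Weighted total:
  Term project 95 × 0.15 = 14.25
  Fieldwork 75 × 0.14 = 10.5
  Lab reports 100 × 0.12 = 12
  Midterm exam 61 × 0.1 = 6.1
  Presentations 84.4 × 0.49 = 41.356
Sum = 84.206
84.206 is ≥ 66 and < 91 → Merit

Merit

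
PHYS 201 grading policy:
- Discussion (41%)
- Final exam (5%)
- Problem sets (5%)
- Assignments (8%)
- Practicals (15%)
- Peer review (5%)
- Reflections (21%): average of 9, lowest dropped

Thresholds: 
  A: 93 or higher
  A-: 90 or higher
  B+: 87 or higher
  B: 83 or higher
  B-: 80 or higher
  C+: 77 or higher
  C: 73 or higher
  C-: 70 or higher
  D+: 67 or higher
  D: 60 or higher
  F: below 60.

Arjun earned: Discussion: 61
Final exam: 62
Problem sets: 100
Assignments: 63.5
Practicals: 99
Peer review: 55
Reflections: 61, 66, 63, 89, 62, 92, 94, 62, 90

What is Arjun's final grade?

C-

Reflections: drop 61 → average of remaining 8 = 618/8 = 77.25
Weighted total:
  Discussion 61 × 0.41 = 25.01
  Final exam 62 × 0.05 = 3.1
  Problem sets 100 × 0.05 = 5
  Assignments 63.5 × 0.08 = 5.08
  Practicals 99 × 0.15 = 14.85
  Peer review 55 × 0.05 = 2.75
  Reflections 77.25 × 0.21 = 16.2225
Sum = 72.0125
72.0125 is ≥ 70 and < 73 → C-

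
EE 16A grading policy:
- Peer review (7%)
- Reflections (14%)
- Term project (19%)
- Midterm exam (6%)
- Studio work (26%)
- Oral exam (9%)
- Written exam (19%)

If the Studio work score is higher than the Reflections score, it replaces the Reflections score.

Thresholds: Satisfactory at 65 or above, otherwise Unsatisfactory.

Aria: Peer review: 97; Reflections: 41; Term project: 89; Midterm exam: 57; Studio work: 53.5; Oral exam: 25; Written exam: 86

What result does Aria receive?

Satisfactory

Studio work (53.5) > Reflections (41), so Reflections counts as 53.5.
Weighted total:
  Peer review 97 × 0.07 = 6.79
  Reflections 53.5 × 0.14 = 7.49
  Term project 89 × 0.19 = 16.91
  Midterm exam 57 × 0.06 = 3.42
  Studio work 53.5 × 0.26 = 13.91
  Oral exam 25 × 0.09 = 2.25
  Written exam 86 × 0.19 = 16.34
Sum = 67.11
67.11 ≥ 65 → Satisfactory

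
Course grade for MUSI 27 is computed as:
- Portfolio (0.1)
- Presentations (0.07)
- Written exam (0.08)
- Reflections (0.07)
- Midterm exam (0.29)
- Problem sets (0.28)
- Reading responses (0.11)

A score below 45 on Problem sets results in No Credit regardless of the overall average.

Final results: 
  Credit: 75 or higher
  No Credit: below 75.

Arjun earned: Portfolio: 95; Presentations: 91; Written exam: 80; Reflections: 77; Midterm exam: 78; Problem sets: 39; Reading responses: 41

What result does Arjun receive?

Problem sets score 39 < 45: minimum not met.
Weighted total:
  Portfolio 95 × 0.1 = 9.5
  Presentations 91 × 0.07 = 6.37
  Written exam 80 × 0.08 = 6.4
  Reflections 77 × 0.07 = 5.39
  Midterm exam 78 × 0.29 = 22.62
  Problem sets 39 × 0.28 = 10.92
  Reading responses 41 × 0.11 = 4.51
Sum = 65.71
Because the Problem sets minimum was not met, the result is No Credit.

No Credit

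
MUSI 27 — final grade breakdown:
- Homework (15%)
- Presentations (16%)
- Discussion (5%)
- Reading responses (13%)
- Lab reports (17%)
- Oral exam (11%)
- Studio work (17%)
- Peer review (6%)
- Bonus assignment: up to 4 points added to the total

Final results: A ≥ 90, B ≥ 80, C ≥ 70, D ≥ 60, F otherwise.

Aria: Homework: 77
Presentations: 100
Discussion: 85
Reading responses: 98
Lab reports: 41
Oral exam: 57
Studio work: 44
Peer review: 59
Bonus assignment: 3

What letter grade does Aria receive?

C

Weighted total:
  Homework 77 × 0.15 = 11.55
  Presentations 100 × 0.16 = 16
  Discussion 85 × 0.05 = 4.25
  Reading responses 98 × 0.13 = 12.74
  Lab reports 41 × 0.17 = 6.97
  Oral exam 57 × 0.11 = 6.27
  Studio work 44 × 0.17 = 7.48
  Peer review 59 × 0.06 = 3.54
Sum = 68.8
Bonus assignment: 68.8 + 3 = 71.8
71.8 is ≥ 70 and < 80 → C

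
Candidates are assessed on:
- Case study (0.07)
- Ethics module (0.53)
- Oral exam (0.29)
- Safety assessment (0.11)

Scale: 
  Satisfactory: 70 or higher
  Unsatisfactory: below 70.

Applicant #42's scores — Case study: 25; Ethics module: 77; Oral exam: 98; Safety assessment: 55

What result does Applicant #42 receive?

Satisfactory

Weighted total:
  Case study 25 × 0.07 = 1.75
  Ethics module 77 × 0.53 = 40.81
  Oral exam 98 × 0.29 = 28.42
  Safety assessment 55 × 0.11 = 6.05
Sum = 77.03
77.03 ≥ 70 → Satisfactory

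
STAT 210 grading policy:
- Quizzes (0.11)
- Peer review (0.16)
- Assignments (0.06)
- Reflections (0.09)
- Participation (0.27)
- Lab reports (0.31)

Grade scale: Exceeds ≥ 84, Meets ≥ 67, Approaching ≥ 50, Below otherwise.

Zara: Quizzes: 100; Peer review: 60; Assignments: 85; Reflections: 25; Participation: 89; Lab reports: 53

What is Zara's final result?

Meets

Weighted total:
  Quizzes 100 × 0.11 = 11
  Peer review 60 × 0.16 = 9.6
  Assignments 85 × 0.06 = 5.1
  Reflections 25 × 0.09 = 2.25
  Participation 89 × 0.27 = 24.03
  Lab reports 53 × 0.31 = 16.43
Sum = 68.41
68.41 is ≥ 67 and < 84 → Meets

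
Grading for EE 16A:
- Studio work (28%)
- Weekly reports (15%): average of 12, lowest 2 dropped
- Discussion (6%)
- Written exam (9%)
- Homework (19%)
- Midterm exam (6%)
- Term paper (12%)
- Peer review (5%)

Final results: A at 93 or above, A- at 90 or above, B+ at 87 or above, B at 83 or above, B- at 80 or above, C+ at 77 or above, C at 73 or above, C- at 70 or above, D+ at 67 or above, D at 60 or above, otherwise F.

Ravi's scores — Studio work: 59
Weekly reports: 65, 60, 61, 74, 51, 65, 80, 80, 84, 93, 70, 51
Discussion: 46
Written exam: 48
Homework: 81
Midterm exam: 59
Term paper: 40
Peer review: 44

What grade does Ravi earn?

D

Weekly reports: drop 51, 51 → average of remaining 10 = 732/10 = 73.2
Weighted total:
  Studio work 59 × 0.28 = 16.52
  Weekly reports 73.2 × 0.15 = 10.98
  Discussion 46 × 0.06 = 2.76
  Written exam 48 × 0.09 = 4.32
  Homework 81 × 0.19 = 15.39
  Midterm exam 59 × 0.06 = 3.54
  Term paper 40 × 0.12 = 4.8
  Peer review 44 × 0.05 = 2.2
Sum = 60.51
60.51 is ≥ 60 and < 67 → D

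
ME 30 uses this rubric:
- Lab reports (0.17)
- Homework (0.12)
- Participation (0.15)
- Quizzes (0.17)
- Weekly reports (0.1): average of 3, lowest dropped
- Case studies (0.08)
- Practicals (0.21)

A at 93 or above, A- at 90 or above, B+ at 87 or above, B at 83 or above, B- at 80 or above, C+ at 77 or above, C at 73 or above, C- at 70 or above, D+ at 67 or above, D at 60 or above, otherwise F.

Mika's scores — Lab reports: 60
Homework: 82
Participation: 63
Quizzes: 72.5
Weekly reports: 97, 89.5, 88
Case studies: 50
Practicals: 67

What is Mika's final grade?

D+

Weekly reports: drop 88 → average of remaining 2 = 186.5/2 = 93.25
Weighted total:
  Lab reports 60 × 0.17 = 10.2
  Homework 82 × 0.12 = 9.84
  Participation 63 × 0.15 = 9.45
  Quizzes 72.5 × 0.17 = 12.325
  Weekly reports 93.25 × 0.1 = 9.325
  Case studies 50 × 0.08 = 4
  Practicals 67 × 0.21 = 14.07
Sum = 69.21
69.21 is ≥ 67 and < 70 → D+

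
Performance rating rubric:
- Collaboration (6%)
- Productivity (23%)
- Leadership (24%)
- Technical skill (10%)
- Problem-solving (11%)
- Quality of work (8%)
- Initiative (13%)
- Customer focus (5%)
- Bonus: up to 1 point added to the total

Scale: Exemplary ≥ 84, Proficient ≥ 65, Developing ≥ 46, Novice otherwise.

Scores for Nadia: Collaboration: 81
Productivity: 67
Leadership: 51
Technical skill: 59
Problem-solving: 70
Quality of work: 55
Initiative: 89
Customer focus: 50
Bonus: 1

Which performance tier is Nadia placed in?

Weighted total:
  Collaboration 81 × 0.06 = 4.86
  Productivity 67 × 0.23 = 15.41
  Leadership 51 × 0.24 = 12.24
  Technical skill 59 × 0.1 = 5.9
  Problem-solving 70 × 0.11 = 7.7
  Quality of work 55 × 0.08 = 4.4
  Initiative 89 × 0.13 = 11.57
  Customer focus 50 × 0.05 = 2.5
Sum = 64.58
Bonus: 64.58 + 1 = 65.58
65.58 is ≥ 65 and < 84 → Proficient

Proficient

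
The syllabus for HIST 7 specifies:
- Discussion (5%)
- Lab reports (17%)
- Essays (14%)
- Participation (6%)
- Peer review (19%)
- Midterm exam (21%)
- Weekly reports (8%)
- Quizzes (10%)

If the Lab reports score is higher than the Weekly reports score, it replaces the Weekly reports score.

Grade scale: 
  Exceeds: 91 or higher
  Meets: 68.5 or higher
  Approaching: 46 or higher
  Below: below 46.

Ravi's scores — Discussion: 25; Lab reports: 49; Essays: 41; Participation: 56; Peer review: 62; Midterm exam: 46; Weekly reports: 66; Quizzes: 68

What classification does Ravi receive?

Lab reports (49) ≤ Weekly reports (66), so Weekly reports stays at 66.
Weighted total:
  Discussion 25 × 0.05 = 1.25
  Lab reports 49 × 0.17 = 8.33
  Essays 41 × 0.14 = 5.74
  Participation 56 × 0.06 = 3.36
  Peer review 62 × 0.19 = 11.78
  Midterm exam 46 × 0.21 = 9.66
  Weekly reports 66 × 0.08 = 5.28
  Quizzes 68 × 0.1 = 6.8
Sum = 52.2
52.2 is ≥ 46 and < 68.5 → Approaching

Approaching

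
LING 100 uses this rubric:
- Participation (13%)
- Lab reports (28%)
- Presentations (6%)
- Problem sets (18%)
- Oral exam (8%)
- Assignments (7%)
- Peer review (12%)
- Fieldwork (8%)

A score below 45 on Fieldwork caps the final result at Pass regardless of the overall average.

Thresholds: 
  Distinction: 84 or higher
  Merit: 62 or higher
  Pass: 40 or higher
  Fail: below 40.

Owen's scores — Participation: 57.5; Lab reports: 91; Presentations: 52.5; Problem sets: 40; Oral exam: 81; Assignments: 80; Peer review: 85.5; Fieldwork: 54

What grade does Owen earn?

Merit

Fieldwork score 54 ≥ 45: minimum met.
Weighted total:
  Participation 57.5 × 0.13 = 7.475
  Lab reports 91 × 0.28 = 25.48
  Presentations 52.5 × 0.06 = 3.15
  Problem sets 40 × 0.18 = 7.2
  Oral exam 81 × 0.08 = 6.48
  Assignments 80 × 0.07 = 5.6
  Peer review 85.5 × 0.12 = 10.26
  Fieldwork 54 × 0.08 = 4.32
Sum = 69.965
69.965 is ≥ 62 and < 84 → Merit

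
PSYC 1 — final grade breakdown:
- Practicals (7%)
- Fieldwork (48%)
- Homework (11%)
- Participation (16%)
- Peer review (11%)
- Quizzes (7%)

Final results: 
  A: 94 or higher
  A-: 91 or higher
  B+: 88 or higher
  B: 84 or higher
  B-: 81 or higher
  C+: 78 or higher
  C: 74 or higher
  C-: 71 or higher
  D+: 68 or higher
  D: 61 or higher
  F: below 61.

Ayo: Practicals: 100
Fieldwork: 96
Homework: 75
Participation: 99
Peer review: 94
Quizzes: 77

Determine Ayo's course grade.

Weighted total:
  Practicals 100 × 0.07 = 7
  Fieldwork 96 × 0.48 = 46.08
  Homework 75 × 0.11 = 8.25
  Participation 99 × 0.16 = 15.84
  Peer review 94 × 0.11 = 10.34
  Quizzes 77 × 0.07 = 5.39
Sum = 92.9
92.9 is ≥ 91 and < 94 → A-

A-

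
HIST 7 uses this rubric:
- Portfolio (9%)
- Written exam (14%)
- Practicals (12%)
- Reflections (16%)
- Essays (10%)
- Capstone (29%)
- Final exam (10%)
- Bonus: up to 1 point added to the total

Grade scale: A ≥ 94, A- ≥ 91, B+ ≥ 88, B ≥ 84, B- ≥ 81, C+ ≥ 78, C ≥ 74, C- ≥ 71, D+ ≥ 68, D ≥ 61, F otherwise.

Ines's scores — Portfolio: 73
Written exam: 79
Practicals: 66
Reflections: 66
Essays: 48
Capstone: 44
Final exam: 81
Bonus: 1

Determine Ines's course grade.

Weighted total:
  Portfolio 73 × 0.09 = 6.57
  Written exam 79 × 0.14 = 11.06
  Practicals 66 × 0.12 = 7.92
  Reflections 66 × 0.16 = 10.56
  Essays 48 × 0.1 = 4.8
  Capstone 44 × 0.29 = 12.76
  Final exam 81 × 0.1 = 8.1
Sum = 61.77
Bonus: 61.77 + 1 = 62.77
62.77 is ≥ 61 and < 68 → D

D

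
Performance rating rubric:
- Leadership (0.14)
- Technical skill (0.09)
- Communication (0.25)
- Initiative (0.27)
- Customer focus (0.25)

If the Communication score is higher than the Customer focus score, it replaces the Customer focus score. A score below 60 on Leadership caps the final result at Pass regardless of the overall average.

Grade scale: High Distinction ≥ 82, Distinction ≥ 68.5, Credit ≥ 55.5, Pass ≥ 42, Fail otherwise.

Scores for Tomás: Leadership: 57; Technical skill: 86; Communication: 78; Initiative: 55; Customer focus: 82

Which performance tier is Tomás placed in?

Communication (78) ≤ Customer focus (82), so Customer focus stays at 82.
Leadership score 57 < 60: minimum not met.
Weighted total:
  Leadership 57 × 0.14 = 7.98
  Technical skill 86 × 0.09 = 7.74
  Communication 78 × 0.25 = 19.5
  Initiative 55 × 0.27 = 14.85
  Customer focus 82 × 0.25 = 20.5
Sum = 70.57
70.57 would be Distinction; cap at Pass applies → Pass.

Pass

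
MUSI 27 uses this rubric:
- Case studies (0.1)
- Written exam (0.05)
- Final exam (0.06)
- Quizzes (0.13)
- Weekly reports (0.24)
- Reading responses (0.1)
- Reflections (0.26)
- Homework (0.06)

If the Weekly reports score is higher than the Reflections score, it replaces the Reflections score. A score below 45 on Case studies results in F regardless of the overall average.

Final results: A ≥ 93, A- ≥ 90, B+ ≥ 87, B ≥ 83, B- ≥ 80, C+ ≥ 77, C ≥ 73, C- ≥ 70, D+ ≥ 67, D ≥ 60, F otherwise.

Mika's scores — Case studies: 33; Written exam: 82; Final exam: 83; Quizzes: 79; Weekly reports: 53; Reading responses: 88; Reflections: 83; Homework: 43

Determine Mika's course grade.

F

Weekly reports (53) ≤ Reflections (83), so Reflections stays at 83.
Case studies score 33 < 45: minimum not met.
Weighted total:
  Case studies 33 × 0.1 = 3.3
  Written exam 82 × 0.05 = 4.1
  Final exam 83 × 0.06 = 4.98
  Quizzes 79 × 0.13 = 10.27
  Weekly reports 53 × 0.24 = 12.72
  Reading responses 88 × 0.1 = 8.8
  Reflections 83 × 0.26 = 21.58
  Homework 43 × 0.06 = 2.58
Sum = 68.33
Because the Case studies minimum was not met, the result is F.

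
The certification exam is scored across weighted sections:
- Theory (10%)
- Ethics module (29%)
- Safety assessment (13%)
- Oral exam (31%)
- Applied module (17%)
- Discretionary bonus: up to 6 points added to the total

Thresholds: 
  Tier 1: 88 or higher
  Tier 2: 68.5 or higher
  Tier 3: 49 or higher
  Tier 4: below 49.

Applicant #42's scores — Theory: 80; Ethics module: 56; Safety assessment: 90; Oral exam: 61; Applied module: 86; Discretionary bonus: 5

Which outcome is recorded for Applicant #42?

Weighted total:
  Theory 80 × 0.1 = 8
  Ethics module 56 × 0.29 = 16.24
  Safety assessment 90 × 0.13 = 11.7
  Oral exam 61 × 0.31 = 18.91
  Applied module 86 × 0.17 = 14.62
Sum = 69.47
Discretionary bonus: 69.47 + 5 = 74.47
74.47 is ≥ 68.5 and < 88 → Tier 2

Tier 2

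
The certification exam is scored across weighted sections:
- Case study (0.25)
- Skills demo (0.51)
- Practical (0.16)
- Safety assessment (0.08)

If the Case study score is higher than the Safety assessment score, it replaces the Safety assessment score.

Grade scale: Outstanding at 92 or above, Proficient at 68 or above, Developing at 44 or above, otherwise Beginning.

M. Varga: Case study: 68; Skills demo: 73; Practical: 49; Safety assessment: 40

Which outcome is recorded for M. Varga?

Developing

Case study (68) > Safety assessment (40), so Safety assessment counts as 68.
Weighted total:
  Case study 68 × 0.25 = 17
  Skills demo 73 × 0.51 = 37.23
  Practical 49 × 0.16 = 7.84
  Safety assessment 68 × 0.08 = 5.44
Sum = 67.51
67.51 is ≥ 44 and < 68 → Developing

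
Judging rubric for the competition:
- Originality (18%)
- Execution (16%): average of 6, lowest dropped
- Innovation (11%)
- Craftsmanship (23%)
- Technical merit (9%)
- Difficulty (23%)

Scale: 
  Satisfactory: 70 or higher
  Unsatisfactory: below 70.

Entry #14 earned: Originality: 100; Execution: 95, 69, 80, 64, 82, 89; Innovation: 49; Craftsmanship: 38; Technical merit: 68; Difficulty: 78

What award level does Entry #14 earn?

Unsatisfactory

Execution: drop 64 → average of remaining 5 = 415/5 = 83
Weighted total:
  Originality 100 × 0.18 = 18
  Execution 83 × 0.16 = 13.28
  Innovation 49 × 0.11 = 5.39
  Craftsmanship 38 × 0.23 = 8.74
  Technical merit 68 × 0.09 = 6.12
  Difficulty 78 × 0.23 = 17.94
Sum = 69.47
69.47 < 70 → Unsatisfactory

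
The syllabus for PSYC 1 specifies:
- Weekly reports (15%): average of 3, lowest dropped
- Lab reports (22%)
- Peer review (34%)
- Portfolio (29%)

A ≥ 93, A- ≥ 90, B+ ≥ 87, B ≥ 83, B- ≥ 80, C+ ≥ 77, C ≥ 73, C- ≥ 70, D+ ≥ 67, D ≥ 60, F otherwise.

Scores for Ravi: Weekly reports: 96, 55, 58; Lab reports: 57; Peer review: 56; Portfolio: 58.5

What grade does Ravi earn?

D

Weekly reports: drop 55 → average of remaining 2 = 154/2 = 77
Weighted total:
  Weekly reports 77 × 0.15 = 11.55
  Lab reports 57 × 0.22 = 12.54
  Peer review 56 × 0.34 = 19.04
  Portfolio 58.5 × 0.29 = 16.965
Sum = 60.095
60.095 is ≥ 60 and < 67 → D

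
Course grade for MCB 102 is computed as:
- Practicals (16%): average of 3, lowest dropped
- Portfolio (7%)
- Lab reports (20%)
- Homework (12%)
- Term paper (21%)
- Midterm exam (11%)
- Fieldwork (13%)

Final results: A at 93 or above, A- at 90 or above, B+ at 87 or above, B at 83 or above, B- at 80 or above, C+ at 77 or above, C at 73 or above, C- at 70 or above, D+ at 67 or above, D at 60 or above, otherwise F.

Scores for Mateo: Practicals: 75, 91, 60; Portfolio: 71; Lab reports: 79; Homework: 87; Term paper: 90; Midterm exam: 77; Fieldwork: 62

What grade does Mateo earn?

C+

Practicals: drop 60 → average of remaining 2 = 166/2 = 83
Weighted total:
  Practicals 83 × 0.16 = 13.28
  Portfolio 71 × 0.07 = 4.97
  Lab reports 79 × 0.2 = 15.8
  Homework 87 × 0.12 = 10.44
  Term paper 90 × 0.21 = 18.9
  Midterm exam 77 × 0.11 = 8.47
  Fieldwork 62 × 0.13 = 8.06
Sum = 79.92
79.92 is ≥ 77 and < 80 → C+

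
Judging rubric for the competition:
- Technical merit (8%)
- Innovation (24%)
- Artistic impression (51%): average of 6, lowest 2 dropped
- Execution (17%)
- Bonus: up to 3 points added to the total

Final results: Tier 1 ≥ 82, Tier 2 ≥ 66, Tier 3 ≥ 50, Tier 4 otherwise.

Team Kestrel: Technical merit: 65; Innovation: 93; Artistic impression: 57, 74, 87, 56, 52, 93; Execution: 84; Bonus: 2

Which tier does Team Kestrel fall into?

Artistic impression: drop 52, 56 → average of remaining 4 = 311/4 = 77.75
Weighted total:
  Technical merit 65 × 0.08 = 5.2
  Innovation 93 × 0.24 = 22.32
  Artistic impression 77.75 × 0.51 = 39.6525
  Execution 84 × 0.17 = 14.28
Sum = 81.4525
Bonus: 81.4525 + 2 = 83.4525
83.4525 ≥ 82 → Tier 1

Tier 1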